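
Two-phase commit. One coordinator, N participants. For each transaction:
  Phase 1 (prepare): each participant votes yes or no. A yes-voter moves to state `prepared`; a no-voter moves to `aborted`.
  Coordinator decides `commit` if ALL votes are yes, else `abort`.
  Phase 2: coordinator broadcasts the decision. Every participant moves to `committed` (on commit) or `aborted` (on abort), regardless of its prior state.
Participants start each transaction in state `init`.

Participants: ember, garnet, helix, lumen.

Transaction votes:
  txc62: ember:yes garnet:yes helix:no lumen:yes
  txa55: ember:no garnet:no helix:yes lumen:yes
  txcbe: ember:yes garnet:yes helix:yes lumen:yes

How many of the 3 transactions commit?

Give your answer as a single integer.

Answer: 1

Derivation:
txc62: no from helix -> abort (commits=0)
txa55: no from ember, garnet -> abort (commits=0)
txcbe: all yes -> commit (commits=1)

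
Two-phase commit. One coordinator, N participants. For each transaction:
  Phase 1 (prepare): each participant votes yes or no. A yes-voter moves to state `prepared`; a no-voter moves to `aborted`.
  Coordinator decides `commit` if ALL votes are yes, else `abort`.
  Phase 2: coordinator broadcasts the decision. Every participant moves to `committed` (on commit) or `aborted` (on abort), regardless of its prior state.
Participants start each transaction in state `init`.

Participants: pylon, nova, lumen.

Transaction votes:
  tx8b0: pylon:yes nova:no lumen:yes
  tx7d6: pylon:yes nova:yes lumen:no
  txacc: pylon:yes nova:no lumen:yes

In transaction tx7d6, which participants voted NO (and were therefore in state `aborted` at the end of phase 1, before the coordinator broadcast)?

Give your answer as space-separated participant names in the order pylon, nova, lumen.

Txn tx7d6 phase 1: pylon yes -> prepared; nova yes -> prepared; lumen no -> aborted

Answer: lumen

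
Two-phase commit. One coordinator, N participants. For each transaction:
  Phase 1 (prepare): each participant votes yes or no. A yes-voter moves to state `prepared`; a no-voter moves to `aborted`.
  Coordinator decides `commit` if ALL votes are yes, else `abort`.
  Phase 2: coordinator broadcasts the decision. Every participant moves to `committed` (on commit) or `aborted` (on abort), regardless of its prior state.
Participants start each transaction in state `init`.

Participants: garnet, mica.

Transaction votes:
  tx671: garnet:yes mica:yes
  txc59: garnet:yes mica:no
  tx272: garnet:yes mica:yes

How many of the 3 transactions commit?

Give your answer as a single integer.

Answer: 2

Derivation:
tx671: all yes -> commit (commits=1)
txc59: no from mica -> abort (commits=1)
tx272: all yes -> commit (commits=2)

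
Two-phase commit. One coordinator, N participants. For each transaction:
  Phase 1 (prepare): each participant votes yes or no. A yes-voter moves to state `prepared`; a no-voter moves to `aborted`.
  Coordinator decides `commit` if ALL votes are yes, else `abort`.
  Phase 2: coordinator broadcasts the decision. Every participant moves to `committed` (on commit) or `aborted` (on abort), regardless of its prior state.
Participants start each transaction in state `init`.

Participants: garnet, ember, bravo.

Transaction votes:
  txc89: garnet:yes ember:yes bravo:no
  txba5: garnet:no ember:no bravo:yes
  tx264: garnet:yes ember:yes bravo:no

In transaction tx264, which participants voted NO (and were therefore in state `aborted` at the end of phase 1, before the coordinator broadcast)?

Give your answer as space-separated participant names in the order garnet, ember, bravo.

Txn tx264 phase 1: garnet yes -> prepared; ember yes -> prepared; bravo no -> aborted

Answer: bravo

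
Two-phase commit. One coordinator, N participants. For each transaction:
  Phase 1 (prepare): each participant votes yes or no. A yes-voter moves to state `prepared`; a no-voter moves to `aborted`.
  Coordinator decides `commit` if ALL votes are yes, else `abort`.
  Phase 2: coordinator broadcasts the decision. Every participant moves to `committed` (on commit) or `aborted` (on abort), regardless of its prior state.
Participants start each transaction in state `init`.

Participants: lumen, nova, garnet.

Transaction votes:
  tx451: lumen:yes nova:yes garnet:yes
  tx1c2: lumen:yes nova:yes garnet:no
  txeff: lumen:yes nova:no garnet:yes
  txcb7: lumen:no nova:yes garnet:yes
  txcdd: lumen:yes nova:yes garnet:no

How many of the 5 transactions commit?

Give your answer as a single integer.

Answer: 1

Derivation:
tx451: all yes -> commit (commits=1)
tx1c2: no from garnet -> abort (commits=1)
txeff: no from nova -> abort (commits=1)
txcb7: no from lumen -> abort (commits=1)
txcdd: no from garnet -> abort (commits=1)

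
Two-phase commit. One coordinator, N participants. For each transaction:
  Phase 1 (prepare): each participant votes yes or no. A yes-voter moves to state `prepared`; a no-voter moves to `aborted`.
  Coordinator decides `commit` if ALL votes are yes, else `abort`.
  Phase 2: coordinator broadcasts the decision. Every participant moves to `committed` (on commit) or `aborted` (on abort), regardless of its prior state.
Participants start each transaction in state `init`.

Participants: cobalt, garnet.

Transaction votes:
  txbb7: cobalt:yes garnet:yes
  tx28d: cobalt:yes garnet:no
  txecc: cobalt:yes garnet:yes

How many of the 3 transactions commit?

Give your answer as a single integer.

Answer: 2

Derivation:
txbb7: all yes -> commit (commits=1)
tx28d: no from garnet -> abort (commits=1)
txecc: all yes -> commit (commits=2)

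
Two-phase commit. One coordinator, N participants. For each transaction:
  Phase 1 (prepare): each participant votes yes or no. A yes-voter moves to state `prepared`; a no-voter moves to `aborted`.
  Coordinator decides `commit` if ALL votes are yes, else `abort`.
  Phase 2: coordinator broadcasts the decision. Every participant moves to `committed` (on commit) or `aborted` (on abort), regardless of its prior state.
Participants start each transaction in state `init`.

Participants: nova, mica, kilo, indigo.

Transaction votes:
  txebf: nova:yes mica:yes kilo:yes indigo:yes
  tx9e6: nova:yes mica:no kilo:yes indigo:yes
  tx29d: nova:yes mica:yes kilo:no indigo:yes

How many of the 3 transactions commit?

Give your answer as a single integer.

Answer: 1

Derivation:
txebf: all yes -> commit (commits=1)
tx9e6: no from mica -> abort (commits=1)
tx29d: no from kilo -> abort (commits=1)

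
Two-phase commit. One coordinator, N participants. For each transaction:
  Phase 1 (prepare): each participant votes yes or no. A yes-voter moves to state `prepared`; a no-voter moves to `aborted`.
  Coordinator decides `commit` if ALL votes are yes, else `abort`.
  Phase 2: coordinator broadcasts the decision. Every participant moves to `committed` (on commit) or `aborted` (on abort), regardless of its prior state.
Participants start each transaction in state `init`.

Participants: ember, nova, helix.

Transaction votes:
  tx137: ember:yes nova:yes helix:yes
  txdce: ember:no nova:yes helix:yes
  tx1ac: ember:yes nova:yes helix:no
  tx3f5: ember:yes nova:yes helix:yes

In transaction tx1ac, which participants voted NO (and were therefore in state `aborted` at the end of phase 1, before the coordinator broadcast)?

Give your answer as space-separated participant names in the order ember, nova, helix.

Answer: helix

Derivation:
Txn tx1ac phase 1: ember yes -> prepared; nova yes -> prepared; helix no -> aborted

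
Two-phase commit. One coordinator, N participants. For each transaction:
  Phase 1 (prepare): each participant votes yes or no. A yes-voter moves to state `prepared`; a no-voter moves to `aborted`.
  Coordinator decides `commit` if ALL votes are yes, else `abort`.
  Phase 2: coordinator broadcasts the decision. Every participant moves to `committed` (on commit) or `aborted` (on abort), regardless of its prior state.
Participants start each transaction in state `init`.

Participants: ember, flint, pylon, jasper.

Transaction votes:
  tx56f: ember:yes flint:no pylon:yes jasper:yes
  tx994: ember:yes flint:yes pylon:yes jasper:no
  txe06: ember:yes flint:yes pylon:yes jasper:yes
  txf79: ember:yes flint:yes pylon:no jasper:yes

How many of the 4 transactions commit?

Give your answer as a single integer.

tx56f: no from flint -> abort (commits=0)
tx994: no from jasper -> abort (commits=0)
txe06: all yes -> commit (commits=1)
txf79: no from pylon -> abort (commits=1)

Answer: 1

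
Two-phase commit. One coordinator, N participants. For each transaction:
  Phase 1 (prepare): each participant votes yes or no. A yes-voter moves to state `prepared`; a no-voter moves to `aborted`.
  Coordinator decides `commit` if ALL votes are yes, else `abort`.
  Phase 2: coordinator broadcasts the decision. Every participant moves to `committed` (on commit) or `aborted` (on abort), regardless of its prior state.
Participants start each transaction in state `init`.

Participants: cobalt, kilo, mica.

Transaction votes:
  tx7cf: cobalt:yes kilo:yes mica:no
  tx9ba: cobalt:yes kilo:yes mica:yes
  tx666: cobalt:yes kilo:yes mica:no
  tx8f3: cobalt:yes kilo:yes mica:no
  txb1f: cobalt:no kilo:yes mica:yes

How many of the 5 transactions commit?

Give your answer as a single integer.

tx7cf: no from mica -> abort (commits=0)
tx9ba: all yes -> commit (commits=1)
tx666: no from mica -> abort (commits=1)
tx8f3: no from mica -> abort (commits=1)
txb1f: no from cobalt -> abort (commits=1)

Answer: 1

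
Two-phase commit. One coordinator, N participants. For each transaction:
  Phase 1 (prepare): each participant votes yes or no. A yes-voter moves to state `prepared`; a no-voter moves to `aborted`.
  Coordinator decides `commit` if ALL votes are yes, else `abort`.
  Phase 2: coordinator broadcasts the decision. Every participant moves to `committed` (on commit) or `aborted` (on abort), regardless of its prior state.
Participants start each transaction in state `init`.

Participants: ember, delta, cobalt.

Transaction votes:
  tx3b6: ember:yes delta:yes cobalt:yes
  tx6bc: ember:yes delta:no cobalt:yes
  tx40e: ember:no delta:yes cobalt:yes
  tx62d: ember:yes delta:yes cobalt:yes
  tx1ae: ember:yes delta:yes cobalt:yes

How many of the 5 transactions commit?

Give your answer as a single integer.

Answer: 3

Derivation:
tx3b6: all yes -> commit (commits=1)
tx6bc: no from delta -> abort (commits=1)
tx40e: no from ember -> abort (commits=1)
tx62d: all yes -> commit (commits=2)
tx1ae: all yes -> commit (commits=3)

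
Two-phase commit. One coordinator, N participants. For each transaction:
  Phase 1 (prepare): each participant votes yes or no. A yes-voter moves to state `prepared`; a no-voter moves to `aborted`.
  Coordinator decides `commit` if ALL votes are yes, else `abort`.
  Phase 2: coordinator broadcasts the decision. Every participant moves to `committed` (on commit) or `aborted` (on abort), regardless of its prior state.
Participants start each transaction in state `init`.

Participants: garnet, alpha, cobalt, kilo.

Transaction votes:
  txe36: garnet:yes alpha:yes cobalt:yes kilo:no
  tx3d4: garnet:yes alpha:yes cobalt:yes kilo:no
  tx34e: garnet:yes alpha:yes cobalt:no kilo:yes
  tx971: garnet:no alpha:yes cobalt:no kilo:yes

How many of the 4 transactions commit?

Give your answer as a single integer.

txe36: no from kilo -> abort (commits=0)
tx3d4: no from kilo -> abort (commits=0)
tx34e: no from cobalt -> abort (commits=0)
tx971: no from garnet, cobalt -> abort (commits=0)

Answer: 0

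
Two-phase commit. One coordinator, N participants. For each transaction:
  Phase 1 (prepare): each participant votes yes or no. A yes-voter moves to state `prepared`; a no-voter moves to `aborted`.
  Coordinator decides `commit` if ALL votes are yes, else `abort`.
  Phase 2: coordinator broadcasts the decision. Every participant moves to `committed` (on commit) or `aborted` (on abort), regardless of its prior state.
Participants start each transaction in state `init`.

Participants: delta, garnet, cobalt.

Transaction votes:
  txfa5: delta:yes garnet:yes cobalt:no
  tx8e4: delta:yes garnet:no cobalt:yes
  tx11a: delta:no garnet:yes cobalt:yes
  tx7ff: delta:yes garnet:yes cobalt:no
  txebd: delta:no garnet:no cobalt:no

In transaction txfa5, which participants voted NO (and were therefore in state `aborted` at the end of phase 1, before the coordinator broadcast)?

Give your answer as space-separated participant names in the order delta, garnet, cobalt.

Txn txfa5 phase 1: delta yes -> prepared; garnet yes -> prepared; cobalt no -> aborted

Answer: cobalt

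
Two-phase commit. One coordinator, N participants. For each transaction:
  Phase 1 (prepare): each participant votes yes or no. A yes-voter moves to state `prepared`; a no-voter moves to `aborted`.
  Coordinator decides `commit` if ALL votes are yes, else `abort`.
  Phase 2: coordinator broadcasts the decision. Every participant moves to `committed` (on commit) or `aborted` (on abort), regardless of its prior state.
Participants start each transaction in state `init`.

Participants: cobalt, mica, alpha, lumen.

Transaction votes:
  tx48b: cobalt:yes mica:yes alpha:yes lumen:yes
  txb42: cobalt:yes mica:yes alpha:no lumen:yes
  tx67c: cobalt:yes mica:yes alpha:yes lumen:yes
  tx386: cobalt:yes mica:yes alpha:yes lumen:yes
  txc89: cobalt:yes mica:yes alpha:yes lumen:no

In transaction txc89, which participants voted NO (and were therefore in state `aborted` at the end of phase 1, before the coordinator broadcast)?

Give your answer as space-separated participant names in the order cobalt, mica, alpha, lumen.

Answer: lumen

Derivation:
Txn txc89 phase 1: cobalt yes -> prepared; mica yes -> prepared; alpha yes -> prepared; lumen no -> aborted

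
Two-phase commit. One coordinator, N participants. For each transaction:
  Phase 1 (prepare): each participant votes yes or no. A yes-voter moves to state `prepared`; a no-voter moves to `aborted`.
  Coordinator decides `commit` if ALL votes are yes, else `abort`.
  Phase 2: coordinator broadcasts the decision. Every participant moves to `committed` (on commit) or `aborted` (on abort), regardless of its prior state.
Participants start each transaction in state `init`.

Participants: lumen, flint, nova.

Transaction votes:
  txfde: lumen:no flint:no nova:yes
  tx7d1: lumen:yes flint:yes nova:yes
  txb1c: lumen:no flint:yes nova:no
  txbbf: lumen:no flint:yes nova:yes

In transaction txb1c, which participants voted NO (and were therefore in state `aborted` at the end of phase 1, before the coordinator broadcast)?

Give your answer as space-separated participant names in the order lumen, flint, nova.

Answer: lumen nova

Derivation:
Txn txb1c phase 1: lumen no -> aborted; flint yes -> prepared; nova no -> aborted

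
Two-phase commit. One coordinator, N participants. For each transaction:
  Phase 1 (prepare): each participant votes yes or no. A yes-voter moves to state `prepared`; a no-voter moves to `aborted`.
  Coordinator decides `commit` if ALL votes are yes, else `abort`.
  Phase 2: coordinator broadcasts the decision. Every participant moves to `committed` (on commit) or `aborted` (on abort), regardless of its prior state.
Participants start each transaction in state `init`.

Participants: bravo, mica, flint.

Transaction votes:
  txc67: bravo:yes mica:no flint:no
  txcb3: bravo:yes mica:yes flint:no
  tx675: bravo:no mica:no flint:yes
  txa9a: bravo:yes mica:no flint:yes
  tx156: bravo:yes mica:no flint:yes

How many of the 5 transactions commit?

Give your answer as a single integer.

txc67: no from mica, flint -> abort (commits=0)
txcb3: no from flint -> abort (commits=0)
tx675: no from bravo, mica -> abort (commits=0)
txa9a: no from mica -> abort (commits=0)
tx156: no from mica -> abort (commits=0)

Answer: 0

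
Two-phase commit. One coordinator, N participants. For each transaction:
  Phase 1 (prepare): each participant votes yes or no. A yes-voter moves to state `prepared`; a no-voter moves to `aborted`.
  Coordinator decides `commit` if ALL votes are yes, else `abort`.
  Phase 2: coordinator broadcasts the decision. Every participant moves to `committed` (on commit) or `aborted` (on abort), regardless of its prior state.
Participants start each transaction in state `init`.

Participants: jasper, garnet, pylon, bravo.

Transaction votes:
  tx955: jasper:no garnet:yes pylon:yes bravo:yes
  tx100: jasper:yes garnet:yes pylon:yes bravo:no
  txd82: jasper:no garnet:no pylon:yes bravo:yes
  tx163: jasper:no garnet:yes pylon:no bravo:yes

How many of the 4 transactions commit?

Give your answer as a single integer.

tx955: no from jasper -> abort (commits=0)
tx100: no from bravo -> abort (commits=0)
txd82: no from jasper, garnet -> abort (commits=0)
tx163: no from jasper, pylon -> abort (commits=0)

Answer: 0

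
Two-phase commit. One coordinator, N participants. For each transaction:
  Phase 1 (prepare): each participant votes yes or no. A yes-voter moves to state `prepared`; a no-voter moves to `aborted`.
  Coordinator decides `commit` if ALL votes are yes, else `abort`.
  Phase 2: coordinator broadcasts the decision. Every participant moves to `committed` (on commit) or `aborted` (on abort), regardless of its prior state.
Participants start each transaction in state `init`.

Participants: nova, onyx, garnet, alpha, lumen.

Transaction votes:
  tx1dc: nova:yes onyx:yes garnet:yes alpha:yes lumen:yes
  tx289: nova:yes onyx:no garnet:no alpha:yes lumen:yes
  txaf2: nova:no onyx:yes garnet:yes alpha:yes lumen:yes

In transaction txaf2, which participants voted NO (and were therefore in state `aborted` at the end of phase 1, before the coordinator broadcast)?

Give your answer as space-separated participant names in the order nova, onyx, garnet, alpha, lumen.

Answer: nova

Derivation:
Txn txaf2 phase 1: nova no -> aborted; onyx yes -> prepared; garnet yes -> prepared; alpha yes -> prepared; lumen yes -> prepared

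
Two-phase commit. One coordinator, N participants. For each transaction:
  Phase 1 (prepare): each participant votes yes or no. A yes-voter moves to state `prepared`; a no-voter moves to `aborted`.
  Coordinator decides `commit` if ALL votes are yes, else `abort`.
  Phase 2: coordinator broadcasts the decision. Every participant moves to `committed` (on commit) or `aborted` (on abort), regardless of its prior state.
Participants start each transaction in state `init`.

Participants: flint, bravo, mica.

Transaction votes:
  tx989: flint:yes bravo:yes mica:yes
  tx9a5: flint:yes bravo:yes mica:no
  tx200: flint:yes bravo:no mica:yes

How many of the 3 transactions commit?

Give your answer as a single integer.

Answer: 1

Derivation:
tx989: all yes -> commit (commits=1)
tx9a5: no from mica -> abort (commits=1)
tx200: no from bravo -> abort (commits=1)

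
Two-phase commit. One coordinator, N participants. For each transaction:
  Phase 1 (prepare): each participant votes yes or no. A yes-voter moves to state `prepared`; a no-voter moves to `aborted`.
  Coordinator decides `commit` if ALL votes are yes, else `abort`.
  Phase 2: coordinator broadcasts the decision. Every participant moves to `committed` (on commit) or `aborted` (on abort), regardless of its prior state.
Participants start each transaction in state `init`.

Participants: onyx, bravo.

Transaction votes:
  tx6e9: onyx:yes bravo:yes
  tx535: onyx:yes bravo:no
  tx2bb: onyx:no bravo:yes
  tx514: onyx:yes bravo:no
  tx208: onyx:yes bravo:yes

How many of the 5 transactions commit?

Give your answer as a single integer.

Answer: 2

Derivation:
tx6e9: all yes -> commit (commits=1)
tx535: no from bravo -> abort (commits=1)
tx2bb: no from onyx -> abort (commits=1)
tx514: no from bravo -> abort (commits=1)
tx208: all yes -> commit (commits=2)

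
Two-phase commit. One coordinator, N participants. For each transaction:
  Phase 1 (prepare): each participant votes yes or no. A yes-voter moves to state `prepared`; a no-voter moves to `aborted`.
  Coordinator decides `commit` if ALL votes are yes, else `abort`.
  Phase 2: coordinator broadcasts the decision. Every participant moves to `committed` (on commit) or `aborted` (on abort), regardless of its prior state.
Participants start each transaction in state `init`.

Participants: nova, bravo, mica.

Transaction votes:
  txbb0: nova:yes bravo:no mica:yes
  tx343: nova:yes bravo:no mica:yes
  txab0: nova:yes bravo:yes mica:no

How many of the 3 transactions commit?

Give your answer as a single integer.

Answer: 0

Derivation:
txbb0: no from bravo -> abort (commits=0)
tx343: no from bravo -> abort (commits=0)
txab0: no from mica -> abort (commits=0)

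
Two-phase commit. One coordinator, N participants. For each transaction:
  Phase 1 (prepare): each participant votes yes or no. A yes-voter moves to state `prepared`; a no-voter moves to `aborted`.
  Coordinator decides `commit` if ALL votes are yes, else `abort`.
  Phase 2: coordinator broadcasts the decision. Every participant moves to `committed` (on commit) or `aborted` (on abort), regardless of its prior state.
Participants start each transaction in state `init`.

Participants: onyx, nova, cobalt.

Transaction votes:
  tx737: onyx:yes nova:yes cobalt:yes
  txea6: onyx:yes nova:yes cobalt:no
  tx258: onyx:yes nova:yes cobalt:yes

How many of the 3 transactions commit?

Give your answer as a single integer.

Answer: 2

Derivation:
tx737: all yes -> commit (commits=1)
txea6: no from cobalt -> abort (commits=1)
tx258: all yes -> commit (commits=2)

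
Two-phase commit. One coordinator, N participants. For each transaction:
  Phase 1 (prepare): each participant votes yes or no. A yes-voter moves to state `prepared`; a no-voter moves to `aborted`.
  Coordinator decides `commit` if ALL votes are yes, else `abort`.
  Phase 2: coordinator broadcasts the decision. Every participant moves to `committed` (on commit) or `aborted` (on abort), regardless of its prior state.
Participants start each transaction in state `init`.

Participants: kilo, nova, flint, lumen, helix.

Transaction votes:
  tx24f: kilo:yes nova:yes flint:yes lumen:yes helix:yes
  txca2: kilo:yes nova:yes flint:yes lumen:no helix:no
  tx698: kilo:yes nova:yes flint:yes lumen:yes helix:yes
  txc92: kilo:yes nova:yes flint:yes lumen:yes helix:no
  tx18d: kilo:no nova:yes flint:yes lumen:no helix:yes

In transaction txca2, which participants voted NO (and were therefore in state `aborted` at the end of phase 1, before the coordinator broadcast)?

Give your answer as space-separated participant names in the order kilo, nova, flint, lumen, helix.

Answer: lumen helix

Derivation:
Txn txca2 phase 1: kilo yes -> prepared; nova yes -> prepared; flint yes -> prepared; lumen no -> aborted; helix no -> aborted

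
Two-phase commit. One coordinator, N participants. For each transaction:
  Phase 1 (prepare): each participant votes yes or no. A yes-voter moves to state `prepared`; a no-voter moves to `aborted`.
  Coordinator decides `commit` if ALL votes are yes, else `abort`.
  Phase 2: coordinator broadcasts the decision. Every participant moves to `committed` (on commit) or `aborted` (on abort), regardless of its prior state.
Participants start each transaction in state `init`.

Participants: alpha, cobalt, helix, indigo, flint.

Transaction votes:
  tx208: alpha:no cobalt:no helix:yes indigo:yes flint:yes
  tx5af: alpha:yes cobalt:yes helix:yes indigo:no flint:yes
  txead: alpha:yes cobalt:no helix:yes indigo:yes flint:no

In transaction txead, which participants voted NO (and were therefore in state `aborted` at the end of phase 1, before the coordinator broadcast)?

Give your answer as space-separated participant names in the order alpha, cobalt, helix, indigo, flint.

Answer: cobalt flint

Derivation:
Txn txead phase 1: alpha yes -> prepared; cobalt no -> aborted; helix yes -> prepared; indigo yes -> prepared; flint no -> aborted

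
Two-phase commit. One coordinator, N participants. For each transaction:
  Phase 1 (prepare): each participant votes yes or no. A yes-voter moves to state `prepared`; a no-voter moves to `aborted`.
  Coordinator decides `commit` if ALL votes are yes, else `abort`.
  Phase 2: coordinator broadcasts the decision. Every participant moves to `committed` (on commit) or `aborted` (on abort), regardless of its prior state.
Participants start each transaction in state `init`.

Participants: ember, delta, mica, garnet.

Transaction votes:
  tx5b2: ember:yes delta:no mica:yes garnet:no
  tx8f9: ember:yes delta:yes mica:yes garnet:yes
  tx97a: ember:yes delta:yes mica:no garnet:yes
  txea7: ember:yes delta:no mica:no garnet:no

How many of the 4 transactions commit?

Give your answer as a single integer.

tx5b2: no from delta, garnet -> abort (commits=0)
tx8f9: all yes -> commit (commits=1)
tx97a: no from mica -> abort (commits=1)
txea7: no from delta, mica, garnet -> abort (commits=1)

Answer: 1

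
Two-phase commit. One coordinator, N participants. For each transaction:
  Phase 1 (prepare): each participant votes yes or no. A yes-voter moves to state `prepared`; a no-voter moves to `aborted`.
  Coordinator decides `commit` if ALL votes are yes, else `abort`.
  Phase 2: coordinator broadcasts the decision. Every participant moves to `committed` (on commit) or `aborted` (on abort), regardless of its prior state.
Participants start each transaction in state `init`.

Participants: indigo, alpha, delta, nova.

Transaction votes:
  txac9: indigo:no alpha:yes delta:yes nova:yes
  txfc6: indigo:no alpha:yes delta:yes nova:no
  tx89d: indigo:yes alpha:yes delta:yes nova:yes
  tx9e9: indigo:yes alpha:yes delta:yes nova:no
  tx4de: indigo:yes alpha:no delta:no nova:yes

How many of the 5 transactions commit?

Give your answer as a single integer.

txac9: no from indigo -> abort (commits=0)
txfc6: no from indigo, nova -> abort (commits=0)
tx89d: all yes -> commit (commits=1)
tx9e9: no from nova -> abort (commits=1)
tx4de: no from alpha, delta -> abort (commits=1)

Answer: 1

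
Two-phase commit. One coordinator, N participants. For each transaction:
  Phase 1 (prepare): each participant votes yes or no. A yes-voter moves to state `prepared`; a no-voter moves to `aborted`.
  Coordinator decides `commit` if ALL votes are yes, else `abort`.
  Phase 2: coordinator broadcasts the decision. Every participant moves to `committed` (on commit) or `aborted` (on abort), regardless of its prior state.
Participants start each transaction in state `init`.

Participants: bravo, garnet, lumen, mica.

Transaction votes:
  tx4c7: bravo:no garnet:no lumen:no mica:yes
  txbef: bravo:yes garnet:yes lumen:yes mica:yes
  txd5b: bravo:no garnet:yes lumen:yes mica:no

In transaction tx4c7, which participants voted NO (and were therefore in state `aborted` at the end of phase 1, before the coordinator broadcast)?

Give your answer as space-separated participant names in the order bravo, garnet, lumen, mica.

Txn tx4c7 phase 1: bravo no -> aborted; garnet no -> aborted; lumen no -> aborted; mica yes -> prepared

Answer: bravo garnet lumen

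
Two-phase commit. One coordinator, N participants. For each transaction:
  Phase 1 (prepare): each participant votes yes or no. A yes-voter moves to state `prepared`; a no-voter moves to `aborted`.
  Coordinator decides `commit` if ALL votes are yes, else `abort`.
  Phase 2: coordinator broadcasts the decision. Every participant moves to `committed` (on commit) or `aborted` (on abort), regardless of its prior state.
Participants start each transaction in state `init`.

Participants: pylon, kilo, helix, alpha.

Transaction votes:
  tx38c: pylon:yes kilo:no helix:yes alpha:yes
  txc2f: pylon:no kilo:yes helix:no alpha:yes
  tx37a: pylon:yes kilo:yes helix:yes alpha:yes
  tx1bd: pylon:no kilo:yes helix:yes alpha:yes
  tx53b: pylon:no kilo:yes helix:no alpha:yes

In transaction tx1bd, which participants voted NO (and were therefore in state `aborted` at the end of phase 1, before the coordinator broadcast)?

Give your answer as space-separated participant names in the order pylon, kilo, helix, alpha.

Answer: pylon

Derivation:
Txn tx1bd phase 1: pylon no -> aborted; kilo yes -> prepared; helix yes -> prepared; alpha yes -> prepared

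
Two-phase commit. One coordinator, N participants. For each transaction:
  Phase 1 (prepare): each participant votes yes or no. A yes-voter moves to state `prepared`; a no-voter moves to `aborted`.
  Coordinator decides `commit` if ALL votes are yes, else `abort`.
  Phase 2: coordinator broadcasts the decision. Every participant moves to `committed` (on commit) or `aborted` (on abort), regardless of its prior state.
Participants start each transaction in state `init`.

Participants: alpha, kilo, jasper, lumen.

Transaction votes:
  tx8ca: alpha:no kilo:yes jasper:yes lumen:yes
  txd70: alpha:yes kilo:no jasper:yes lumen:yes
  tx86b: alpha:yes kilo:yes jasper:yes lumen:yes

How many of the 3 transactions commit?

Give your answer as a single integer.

Answer: 1

Derivation:
tx8ca: no from alpha -> abort (commits=0)
txd70: no from kilo -> abort (commits=0)
tx86b: all yes -> commit (commits=1)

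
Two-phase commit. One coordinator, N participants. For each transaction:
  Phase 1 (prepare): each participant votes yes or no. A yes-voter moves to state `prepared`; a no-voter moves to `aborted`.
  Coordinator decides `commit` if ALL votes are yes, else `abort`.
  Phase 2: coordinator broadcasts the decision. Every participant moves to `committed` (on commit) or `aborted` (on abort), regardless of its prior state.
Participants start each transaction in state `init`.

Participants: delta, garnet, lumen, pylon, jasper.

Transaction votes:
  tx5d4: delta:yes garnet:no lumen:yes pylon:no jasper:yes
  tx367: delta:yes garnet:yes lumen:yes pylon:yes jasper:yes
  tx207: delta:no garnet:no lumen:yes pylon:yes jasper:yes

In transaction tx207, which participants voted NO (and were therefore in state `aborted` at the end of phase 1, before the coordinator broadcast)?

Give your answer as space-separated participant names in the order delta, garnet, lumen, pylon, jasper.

Answer: delta garnet

Derivation:
Txn tx207 phase 1: delta no -> aborted; garnet no -> aborted; lumen yes -> prepared; pylon yes -> prepared; jasper yes -> prepared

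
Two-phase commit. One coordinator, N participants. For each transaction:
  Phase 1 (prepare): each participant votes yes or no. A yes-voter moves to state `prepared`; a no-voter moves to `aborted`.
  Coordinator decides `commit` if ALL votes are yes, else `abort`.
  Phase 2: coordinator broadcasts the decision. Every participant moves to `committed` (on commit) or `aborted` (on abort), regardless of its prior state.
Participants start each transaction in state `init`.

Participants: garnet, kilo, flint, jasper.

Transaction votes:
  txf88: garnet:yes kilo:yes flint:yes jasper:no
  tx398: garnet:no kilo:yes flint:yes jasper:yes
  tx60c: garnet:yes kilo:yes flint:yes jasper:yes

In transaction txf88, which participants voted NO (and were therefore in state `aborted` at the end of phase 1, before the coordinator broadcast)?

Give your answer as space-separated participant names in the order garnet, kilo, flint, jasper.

Answer: jasper

Derivation:
Txn txf88 phase 1: garnet yes -> prepared; kilo yes -> prepared; flint yes -> prepared; jasper no -> aborted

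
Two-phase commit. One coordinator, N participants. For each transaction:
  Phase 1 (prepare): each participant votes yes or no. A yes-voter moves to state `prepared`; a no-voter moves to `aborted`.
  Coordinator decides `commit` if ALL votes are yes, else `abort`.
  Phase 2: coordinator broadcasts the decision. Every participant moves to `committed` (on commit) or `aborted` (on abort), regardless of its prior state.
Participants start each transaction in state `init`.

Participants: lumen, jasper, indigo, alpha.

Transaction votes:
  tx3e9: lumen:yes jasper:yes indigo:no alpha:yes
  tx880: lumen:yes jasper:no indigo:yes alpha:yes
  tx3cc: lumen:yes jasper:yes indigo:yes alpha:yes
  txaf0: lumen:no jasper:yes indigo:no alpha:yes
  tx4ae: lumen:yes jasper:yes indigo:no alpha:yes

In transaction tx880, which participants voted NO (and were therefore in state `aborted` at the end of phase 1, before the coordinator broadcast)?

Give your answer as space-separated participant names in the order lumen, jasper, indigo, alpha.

Answer: jasper

Derivation:
Txn tx880 phase 1: lumen yes -> prepared; jasper no -> aborted; indigo yes -> prepared; alpha yes -> prepared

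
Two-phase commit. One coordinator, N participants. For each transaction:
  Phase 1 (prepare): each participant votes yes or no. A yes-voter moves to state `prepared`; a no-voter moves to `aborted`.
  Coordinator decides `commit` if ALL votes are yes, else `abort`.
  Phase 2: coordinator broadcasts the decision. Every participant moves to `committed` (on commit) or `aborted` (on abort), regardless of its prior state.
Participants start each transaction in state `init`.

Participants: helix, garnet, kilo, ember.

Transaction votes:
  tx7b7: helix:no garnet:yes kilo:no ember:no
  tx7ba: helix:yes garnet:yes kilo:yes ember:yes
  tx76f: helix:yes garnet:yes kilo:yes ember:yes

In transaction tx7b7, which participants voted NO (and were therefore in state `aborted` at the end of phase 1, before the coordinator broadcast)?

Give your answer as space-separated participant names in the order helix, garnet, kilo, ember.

Answer: helix kilo ember

Derivation:
Txn tx7b7 phase 1: helix no -> aborted; garnet yes -> prepared; kilo no -> aborted; ember no -> aborted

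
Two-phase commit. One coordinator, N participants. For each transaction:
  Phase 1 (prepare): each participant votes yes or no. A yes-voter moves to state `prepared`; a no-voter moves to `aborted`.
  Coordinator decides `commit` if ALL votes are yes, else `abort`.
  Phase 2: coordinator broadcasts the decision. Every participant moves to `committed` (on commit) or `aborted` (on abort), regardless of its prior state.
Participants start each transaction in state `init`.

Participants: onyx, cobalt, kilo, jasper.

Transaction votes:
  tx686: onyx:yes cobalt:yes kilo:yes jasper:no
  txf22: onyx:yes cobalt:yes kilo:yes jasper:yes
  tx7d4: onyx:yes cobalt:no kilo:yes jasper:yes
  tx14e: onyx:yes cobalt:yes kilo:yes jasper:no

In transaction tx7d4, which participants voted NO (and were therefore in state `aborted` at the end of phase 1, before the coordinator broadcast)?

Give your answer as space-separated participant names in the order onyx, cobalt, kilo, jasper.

Txn tx7d4 phase 1: onyx yes -> prepared; cobalt no -> aborted; kilo yes -> prepared; jasper yes -> prepared

Answer: cobalt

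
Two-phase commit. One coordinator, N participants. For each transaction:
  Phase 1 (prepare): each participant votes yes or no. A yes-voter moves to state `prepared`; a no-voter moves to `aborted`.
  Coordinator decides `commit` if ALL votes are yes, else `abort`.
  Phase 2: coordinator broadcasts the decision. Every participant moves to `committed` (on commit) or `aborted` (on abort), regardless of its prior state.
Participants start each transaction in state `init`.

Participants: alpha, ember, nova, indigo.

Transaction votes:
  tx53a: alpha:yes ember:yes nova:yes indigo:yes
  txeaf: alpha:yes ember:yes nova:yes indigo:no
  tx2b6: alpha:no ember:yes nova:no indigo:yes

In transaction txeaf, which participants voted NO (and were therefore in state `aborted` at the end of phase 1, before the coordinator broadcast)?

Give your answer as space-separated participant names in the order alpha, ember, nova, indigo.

Txn txeaf phase 1: alpha yes -> prepared; ember yes -> prepared; nova yes -> prepared; indigo no -> aborted

Answer: indigo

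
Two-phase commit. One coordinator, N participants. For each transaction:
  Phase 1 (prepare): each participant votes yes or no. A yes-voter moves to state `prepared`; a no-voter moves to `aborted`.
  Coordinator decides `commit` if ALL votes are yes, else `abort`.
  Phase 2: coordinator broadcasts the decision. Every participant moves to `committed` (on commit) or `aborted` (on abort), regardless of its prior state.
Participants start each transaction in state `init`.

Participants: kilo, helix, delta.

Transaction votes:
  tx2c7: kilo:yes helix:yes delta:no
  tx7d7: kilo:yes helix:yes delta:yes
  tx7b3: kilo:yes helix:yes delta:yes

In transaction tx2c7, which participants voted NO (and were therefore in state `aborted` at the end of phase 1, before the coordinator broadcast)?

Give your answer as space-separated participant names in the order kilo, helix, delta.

Txn tx2c7 phase 1: kilo yes -> prepared; helix yes -> prepared; delta no -> aborted

Answer: delta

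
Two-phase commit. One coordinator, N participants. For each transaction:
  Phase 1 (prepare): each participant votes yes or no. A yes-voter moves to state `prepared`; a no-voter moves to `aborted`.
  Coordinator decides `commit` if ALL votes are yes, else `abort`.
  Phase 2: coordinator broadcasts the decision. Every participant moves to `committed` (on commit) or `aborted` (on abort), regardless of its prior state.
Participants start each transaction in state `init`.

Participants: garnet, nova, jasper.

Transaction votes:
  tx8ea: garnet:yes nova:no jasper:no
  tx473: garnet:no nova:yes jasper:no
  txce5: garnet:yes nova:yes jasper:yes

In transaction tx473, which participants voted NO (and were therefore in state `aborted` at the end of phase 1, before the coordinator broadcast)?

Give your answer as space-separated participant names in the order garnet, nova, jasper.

Txn tx473 phase 1: garnet no -> aborted; nova yes -> prepared; jasper no -> aborted

Answer: garnet jasper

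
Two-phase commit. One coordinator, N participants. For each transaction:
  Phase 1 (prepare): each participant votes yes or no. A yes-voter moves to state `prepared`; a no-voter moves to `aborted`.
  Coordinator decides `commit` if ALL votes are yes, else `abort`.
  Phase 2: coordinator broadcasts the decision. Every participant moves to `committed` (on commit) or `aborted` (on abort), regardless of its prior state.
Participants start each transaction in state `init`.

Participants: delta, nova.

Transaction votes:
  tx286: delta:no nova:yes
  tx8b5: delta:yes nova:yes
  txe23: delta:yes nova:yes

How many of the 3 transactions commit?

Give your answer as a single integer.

tx286: no from delta -> abort (commits=0)
tx8b5: all yes -> commit (commits=1)
txe23: all yes -> commit (commits=2)

Answer: 2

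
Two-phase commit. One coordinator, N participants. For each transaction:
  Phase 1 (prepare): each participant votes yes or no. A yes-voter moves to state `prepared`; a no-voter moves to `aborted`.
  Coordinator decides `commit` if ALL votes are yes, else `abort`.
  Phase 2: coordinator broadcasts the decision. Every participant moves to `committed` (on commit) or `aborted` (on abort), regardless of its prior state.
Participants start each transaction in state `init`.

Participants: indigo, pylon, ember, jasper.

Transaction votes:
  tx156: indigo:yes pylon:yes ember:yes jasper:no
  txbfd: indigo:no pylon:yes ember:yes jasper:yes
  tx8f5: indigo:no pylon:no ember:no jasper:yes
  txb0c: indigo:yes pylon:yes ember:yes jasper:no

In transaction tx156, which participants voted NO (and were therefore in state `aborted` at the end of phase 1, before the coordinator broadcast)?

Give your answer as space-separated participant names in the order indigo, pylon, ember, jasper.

Answer: jasper

Derivation:
Txn tx156 phase 1: indigo yes -> prepared; pylon yes -> prepared; ember yes -> prepared; jasper no -> aborted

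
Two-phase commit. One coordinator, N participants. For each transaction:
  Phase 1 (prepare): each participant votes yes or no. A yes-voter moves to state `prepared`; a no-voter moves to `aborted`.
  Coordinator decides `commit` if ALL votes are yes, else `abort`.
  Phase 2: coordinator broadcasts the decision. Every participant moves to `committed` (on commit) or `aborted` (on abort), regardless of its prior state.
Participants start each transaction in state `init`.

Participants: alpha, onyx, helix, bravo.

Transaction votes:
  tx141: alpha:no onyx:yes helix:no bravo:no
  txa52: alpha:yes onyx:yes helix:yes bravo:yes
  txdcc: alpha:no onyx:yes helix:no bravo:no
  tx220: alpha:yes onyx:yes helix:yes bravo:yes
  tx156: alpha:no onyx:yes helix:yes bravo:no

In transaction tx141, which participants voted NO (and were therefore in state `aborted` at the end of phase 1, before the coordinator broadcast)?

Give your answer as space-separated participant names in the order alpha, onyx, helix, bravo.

Answer: alpha helix bravo

Derivation:
Txn tx141 phase 1: alpha no -> aborted; onyx yes -> prepared; helix no -> aborted; bravo no -> aborted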